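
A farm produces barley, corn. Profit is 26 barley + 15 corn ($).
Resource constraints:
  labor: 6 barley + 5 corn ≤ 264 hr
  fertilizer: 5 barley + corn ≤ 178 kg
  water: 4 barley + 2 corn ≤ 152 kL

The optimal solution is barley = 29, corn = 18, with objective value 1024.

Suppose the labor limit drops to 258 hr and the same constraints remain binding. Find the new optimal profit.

At the optimum: labor uses 264 of 264 (binding); fertilizer uses 163 of 178 (slack = 15); water uses 152 of 152 (binding).
Slack constraints have shadow price 0 (complementary slackness).
Dual feasibility on the basic columns requires 6·y_labor + 4·y_water = 26, 5·y_labor + 2·y_water = 15.
Solving: y_labor = 1, y_water = 5.
Δz = y_labor·Δb = 1 × (-6) = -6, so new z* = 1024 − 6 = 1018.

1018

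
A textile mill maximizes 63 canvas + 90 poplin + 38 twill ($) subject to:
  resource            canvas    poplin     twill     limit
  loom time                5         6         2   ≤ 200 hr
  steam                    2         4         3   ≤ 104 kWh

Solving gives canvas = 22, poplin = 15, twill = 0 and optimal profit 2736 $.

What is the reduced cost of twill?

-7

Both loom time and steam are binding at x*.
From A_Bᵀ y = c: 5·y_loom time + 2·y_steam = 63; 6·y_loom time + 4·y_steam = 90.
Solving: y_loom time = 9, y_steam = 9.
Reduced cost of twill: c₃ − yᵀa₃ = 38 − (9·2 + 9·3) = 38 − 45 = -7.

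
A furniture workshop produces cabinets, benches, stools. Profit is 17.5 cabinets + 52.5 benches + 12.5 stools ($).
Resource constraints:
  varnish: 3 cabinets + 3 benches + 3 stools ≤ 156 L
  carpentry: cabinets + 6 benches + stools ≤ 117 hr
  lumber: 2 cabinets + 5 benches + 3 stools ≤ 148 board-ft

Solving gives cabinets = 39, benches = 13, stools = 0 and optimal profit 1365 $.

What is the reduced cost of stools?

Binding: varnish and carpentry. Non-binding: lumber (5 unused).
By complementary slackness, y = 0 for the non-binding constraint.
From A_Bᵀ y = c: 3·y_varnish + 1·y_carpentry = 17.5; 3·y_varnish + 6·y_carpentry = 52.5.
Solving: y_varnish = 3.5, y_carpentry = 7.
Reduced cost of stools: c₃ − yᵀa₃ = 12.5 − (3.5·3 + 7·1) = 12.5 − 17.5 = -5.

-5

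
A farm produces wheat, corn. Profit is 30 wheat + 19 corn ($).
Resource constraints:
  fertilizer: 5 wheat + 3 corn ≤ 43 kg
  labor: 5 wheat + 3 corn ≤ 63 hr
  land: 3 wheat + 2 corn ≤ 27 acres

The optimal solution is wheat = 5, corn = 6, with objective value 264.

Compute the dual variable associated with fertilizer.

Check each constraint at x*: fertilizer 43/43 (tight); labor 43/63 (slack 20); land 27/27 (tight).
By complementary slackness, y = 0 for the non-binding constraint.
From A_Bᵀ y = c: 5·y_fertilizer + 3·y_land = 30; 3·y_fertilizer + 2·y_land = 19.
→ y_fertilizer = 3 and y_land = 5.
Shadow price of fertilizer = 3.

3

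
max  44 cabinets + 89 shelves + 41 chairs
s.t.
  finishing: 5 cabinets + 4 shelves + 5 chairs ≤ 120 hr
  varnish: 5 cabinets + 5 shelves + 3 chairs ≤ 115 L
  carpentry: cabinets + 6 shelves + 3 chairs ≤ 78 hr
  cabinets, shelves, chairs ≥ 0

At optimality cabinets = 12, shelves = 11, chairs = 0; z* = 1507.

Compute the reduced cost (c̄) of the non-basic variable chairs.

-7

At the optimum: finishing uses 104 of 120 (slack = 16); varnish uses 115 of 115 (binding); carpentry uses 78 of 78 (binding).
By complementary slackness, y = 0 for the non-binding constraint.
Dual feasibility on the basic columns requires 5·y_varnish + 1·y_carpentry = 44, 5·y_varnish + 6·y_carpentry = 89.
Solving: y_varnish = 7, y_carpentry = 9.
Reduced cost of chairs: c₃ − yᵀa₃ = 41 − (7·3 + 9·3) = 41 − 48 = -7.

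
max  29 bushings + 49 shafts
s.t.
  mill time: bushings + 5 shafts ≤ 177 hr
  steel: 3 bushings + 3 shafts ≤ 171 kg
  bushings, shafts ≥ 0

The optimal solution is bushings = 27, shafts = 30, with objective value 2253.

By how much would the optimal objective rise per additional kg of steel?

8

At the optimum: mill time uses 177 of 177 (binding); steel uses 171 of 171 (binding).
From A_Bᵀ y = c: 1·y_mill time + 3·y_steel = 29; 5·y_mill time + 3·y_steel = 49.
→ y_mill time = 5 and y_steel = 8.
Shadow price of steel = 8.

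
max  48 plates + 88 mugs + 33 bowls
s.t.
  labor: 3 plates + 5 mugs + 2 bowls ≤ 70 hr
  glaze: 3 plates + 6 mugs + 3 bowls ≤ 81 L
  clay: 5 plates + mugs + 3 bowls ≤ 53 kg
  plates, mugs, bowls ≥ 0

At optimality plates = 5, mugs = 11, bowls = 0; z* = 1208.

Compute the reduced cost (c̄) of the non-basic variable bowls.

Check each constraint at x*: labor 70/70 (tight); glaze 81/81 (tight); clay 36/53 (slack 17).
By complementary slackness, y = 0 for the non-binding constraint.
From A_Bᵀ y = c: 3·y_labor + 3·y_glaze = 48; 5·y_labor + 6·y_glaze = 88.
→ y_labor = 8 and y_glaze = 8.
Reduced cost of bowls: c₃ − yᵀa₃ = 33 − (8·2 + 8·3) = 33 − 40 = -7.

-7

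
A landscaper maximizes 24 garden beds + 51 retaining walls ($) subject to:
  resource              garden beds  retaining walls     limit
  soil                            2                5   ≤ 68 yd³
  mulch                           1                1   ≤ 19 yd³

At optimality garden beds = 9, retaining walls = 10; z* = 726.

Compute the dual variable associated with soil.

Check each constraint at x*: soil 68/68 (tight); mulch 19/19 (tight).
Dual feasibility on the basic columns requires 2·y_soil + 1·y_mulch = 24, 5·y_soil + 1·y_mulch = 51.
→ y_soil = 9 and y_mulch = 6.
Shadow price of soil = 9.

9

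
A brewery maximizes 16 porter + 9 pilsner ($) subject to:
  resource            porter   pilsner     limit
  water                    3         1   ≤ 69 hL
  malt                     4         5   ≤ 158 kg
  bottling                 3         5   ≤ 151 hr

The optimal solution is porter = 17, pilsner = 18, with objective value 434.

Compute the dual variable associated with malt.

1

At the optimum: water uses 69 of 69 (binding); malt uses 158 of 158 (binding); bottling uses 141 of 151 (slack = 10).
Slack constraints have shadow price 0 (complementary slackness).
Dual feasibility on the basic columns requires 3·y_water + 4·y_malt = 16, 1·y_water + 5·y_malt = 9.
This yields shadow prices y_water = 4, y_malt = 1.
Shadow price of malt = 1.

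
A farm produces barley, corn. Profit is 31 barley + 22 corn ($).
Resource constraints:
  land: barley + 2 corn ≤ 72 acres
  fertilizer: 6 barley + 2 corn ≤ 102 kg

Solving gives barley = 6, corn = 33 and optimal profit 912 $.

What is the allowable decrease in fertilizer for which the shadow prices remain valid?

Binding constraints: land, fertilizer. The basis is B = [[1,2],[6,2]] with det -10.
Per unit decrease in fertilizer, x* moves by d = (-0.2, 0.1).
The basis stays optimal until barley reaches 0; allowable decrease = 30 kg.

30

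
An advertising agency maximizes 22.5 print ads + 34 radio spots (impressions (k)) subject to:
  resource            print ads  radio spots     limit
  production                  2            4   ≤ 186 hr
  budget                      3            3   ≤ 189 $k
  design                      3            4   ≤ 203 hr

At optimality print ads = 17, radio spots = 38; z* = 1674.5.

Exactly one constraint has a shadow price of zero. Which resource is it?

budget

production: 186/186 (binding)
budget: 165/189 (slack 24)
design: 203/203 (binding)
By complementary slackness, a constraint with positive slack has shadow price 0 → budget.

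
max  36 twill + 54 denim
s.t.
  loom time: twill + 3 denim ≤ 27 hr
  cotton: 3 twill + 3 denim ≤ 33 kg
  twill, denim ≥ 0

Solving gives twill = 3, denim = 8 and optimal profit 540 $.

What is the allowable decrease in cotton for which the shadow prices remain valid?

6

Binding constraints: loom time, cotton. The basis is B = [[1,3],[3,3]] with det -6.
Per unit decrease in cotton, x* moves by d = (-0.5, 0.1667).
The basis stays optimal until twill reaches 0; allowable decrease = 6 kg.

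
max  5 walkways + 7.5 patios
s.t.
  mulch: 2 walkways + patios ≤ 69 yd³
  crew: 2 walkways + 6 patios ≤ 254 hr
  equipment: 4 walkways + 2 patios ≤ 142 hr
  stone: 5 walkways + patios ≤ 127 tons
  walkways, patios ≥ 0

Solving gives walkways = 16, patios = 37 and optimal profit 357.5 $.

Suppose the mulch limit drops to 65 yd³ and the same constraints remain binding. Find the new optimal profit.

351.5

At the optimum: mulch uses 69 of 69 (binding); crew uses 254 of 254 (binding); equipment uses 138 of 142 (slack = 4); stone uses 117 of 127 (slack = 10).
Slack constraints have shadow price 0 (complementary slackness).
The binding rows give the dual system: 2·y_mulch + 2·y_crew = 5 and 1·y_mulch + 6·y_crew = 7.5.
→ y_mulch = 1.5 and y_crew = 1.
Δz = y_mulch·Δb = 1.5 × (-4) = -6, so new z* = 357.5 − 6 = 351.5.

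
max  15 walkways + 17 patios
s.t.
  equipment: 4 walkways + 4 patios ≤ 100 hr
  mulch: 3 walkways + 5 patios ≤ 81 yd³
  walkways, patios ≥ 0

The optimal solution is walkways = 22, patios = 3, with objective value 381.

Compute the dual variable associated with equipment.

3

Both equipment and mulch are binding at x*.
The binding rows give the dual system: 4·y_equipment + 3·y_mulch = 15 and 4·y_equipment + 5·y_mulch = 17.
This yields shadow prices y_equipment = 3, y_mulch = 1.
Shadow price of equipment = 3.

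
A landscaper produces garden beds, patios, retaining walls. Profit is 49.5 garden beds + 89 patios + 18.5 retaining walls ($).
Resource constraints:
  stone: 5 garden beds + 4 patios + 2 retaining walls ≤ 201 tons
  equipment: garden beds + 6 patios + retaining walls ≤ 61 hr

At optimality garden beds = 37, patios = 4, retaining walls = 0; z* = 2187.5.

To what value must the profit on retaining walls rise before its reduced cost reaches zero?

25.5

Both stone and equipment are binding at x*.
The binding rows give the dual system: 5·y_stone + 1·y_equipment = 49.5 and 4·y_stone + 6·y_equipment = 89.
Solving: y_stone = 8, y_equipment = 9.5.
retaining walls enters the basis when its profit ≥ yᵀa₃ = 8·2 + 9.5·1 = 25.5.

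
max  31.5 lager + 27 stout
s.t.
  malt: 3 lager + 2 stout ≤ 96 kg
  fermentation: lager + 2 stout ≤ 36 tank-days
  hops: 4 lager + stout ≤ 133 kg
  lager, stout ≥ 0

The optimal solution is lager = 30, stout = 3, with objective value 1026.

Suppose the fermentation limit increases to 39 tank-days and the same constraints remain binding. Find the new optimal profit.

At the optimum: malt uses 96 of 96 (binding); fermentation uses 36 of 36 (binding); hops uses 123 of 133 (slack = 10).
Since hops is not tight, its dual is 0.
Dual feasibility on the basic columns requires 3·y_malt + 1·y_fermentation = 31.5, 2·y_malt + 2·y_fermentation = 27.
→ y_malt = 9 and y_fermentation = 4.5.
Δz = y_fermentation·Δb = 4.5 × (3) = 13.5, so new z* = 1026 + 13.5 = 1039.5.

1039.5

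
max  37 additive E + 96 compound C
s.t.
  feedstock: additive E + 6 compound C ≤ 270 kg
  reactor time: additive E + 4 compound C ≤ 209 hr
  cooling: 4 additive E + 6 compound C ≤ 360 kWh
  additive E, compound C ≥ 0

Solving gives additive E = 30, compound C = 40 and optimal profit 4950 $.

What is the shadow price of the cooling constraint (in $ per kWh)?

7

Check each constraint at x*: feedstock 270/270 (tight); reactor time 190/209 (slack 19); cooling 360/360 (tight).
By complementary slackness, y = 0 for the non-binding constraint.
From A_Bᵀ y = c: 1·y_feedstock + 4·y_cooling = 37; 6·y_feedstock + 6·y_cooling = 96.
Solving: y_feedstock = 9, y_cooling = 7.
Shadow price of cooling = 7.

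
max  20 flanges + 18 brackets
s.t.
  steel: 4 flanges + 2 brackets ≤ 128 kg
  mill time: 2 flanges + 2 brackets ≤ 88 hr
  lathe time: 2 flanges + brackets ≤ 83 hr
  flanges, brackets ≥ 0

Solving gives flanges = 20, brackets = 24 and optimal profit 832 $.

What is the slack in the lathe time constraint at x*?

19

lathe time used = 2·20 + 1·24 = 64; slack = 83 − 64 = 19.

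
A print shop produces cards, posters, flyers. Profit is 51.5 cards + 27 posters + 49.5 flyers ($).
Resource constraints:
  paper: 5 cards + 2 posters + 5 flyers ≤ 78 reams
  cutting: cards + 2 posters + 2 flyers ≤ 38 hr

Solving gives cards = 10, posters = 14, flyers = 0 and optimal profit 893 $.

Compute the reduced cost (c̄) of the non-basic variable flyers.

Both paper and cutting are binding at x*.
Dual feasibility on the basic columns requires 5·y_paper + 1·y_cutting = 51.5, 2·y_paper + 2·y_cutting = 27.
→ y_paper = 9.5 and y_cutting = 4.
Reduced cost of flyers: c₃ − yᵀa₃ = 49.5 − (9.5·5 + 4·2) = 49.5 − 55.5 = -6.

-6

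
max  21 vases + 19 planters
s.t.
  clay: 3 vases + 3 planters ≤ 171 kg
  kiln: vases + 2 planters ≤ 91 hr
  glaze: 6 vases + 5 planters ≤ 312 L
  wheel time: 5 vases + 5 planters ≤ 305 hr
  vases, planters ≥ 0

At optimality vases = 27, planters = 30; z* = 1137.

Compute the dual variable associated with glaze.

2

Binding: clay and glaze. Non-binding: kiln (4 unused), wheel time (20 unused).
By complementary slackness, y = 0 for the non-binding constraints.
The binding rows give the dual system: 3·y_clay + 6·y_glaze = 21 and 3·y_clay + 5·y_glaze = 19.
Solving: y_clay = 3, y_glaze = 2.
Shadow price of glaze = 2.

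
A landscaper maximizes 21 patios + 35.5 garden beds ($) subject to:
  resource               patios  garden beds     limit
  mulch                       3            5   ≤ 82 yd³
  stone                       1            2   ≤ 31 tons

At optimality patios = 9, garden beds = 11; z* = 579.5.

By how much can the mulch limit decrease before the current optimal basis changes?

4.5

Binding constraints: mulch, stone. The basis is B = [[3,5],[1,2]] with det 1.
Per unit decrease in mulch, x* moves by d = (-2, 1).
The basis stays optimal until patios reaches 0; allowable decrease = 4.5 yd³.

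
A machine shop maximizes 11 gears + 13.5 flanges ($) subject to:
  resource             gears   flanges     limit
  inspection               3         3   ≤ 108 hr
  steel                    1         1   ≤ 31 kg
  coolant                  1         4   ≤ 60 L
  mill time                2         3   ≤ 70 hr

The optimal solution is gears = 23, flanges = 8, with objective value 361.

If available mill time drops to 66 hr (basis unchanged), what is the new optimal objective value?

Check each constraint at x*: inspection 93/108 (slack 15); steel 31/31 (tight); coolant 55/60 (slack 5); mill time 70/70 (tight).
By complementary slackness, y = 0 for the non-binding constraints.
The binding rows give the dual system: 1·y_steel + 2·y_mill time = 11 and 1·y_steel + 3·y_mill time = 13.5.
Solving: y_steel = 6, y_mill time = 2.5.
Δz = y_mill time·Δb = 2.5 × (-4) = -10, so new z* = 361 − 10 = 351.

351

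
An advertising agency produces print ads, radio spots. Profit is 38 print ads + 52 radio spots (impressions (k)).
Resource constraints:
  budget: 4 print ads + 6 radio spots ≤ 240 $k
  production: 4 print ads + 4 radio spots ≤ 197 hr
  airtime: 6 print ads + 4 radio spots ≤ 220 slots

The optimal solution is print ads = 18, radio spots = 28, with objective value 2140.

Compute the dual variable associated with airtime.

Binding: budget and airtime. Non-binding: production (13 unused).
Since production is not tight, its dual is 0.
From A_Bᵀ y = c: 4·y_budget + 6·y_airtime = 38; 6·y_budget + 4·y_airtime = 52.
This yields shadow prices y_budget = 8, y_airtime = 1.
Shadow price of airtime = 1.

1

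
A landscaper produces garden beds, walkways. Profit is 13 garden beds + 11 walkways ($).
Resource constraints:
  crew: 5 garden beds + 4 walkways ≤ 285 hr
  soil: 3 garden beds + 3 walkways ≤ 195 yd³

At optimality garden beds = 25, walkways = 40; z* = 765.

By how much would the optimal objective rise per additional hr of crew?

At the optimum: crew uses 285 of 285 (binding); soil uses 195 of 195 (binding).
The binding rows give the dual system: 5·y_crew + 3·y_soil = 13 and 4·y_crew + 3·y_soil = 11.
→ y_crew = 2 and y_soil = 1.
Shadow price of crew = 2.

2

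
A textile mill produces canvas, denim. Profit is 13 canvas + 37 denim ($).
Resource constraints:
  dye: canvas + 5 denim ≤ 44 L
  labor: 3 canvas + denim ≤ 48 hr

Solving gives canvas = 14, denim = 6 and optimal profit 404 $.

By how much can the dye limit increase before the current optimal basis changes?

Binding constraints: dye, labor. The basis is B = [[1,5],[3,1]] with det -14.
Per unit increase in dye, x* moves by d = (-0.0714, 0.2143).
The basis stays optimal until canvas reaches 0; allowable increase = 196 L.

196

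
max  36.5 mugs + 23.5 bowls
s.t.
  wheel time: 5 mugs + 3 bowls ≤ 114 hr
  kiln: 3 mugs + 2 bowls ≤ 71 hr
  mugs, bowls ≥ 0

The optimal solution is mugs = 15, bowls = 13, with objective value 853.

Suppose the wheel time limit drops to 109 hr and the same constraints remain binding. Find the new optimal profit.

Both wheel time and kiln are binding at x*.
Dual feasibility on the basic columns requires 5·y_wheel time + 3·y_kiln = 36.5, 3·y_wheel time + 2·y_kiln = 23.5.
This yields shadow prices y_wheel time = 2.5, y_kiln = 8.
Δz = y_wheel time·Δb = 2.5 × (-5) = -12.5, so new z* = 853 − 12.5 = 840.5.

840.5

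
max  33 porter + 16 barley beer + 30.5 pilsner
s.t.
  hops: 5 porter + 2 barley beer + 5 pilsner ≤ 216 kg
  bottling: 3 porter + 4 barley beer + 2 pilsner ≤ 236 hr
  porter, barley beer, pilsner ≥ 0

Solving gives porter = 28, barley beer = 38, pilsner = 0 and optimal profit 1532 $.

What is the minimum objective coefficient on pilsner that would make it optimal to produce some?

Check each constraint at x*: hops 216/216 (tight); bottling 236/236 (tight).
The binding rows give the dual system: 5·y_hops + 3·y_bottling = 33 and 2·y_hops + 4·y_bottling = 16.
→ y_hops = 6 and y_bottling = 1.
pilsner enters the basis when its profit ≥ yᵀa₃ = 6·5 + 1·2 = 32.

32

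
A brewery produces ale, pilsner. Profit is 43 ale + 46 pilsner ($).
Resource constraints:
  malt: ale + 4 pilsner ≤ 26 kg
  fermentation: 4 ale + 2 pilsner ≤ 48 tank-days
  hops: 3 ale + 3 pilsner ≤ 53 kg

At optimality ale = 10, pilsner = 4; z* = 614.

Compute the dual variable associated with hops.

Check each constraint at x*: malt 26/26 (tight); fermentation 48/48 (tight); hops 42/53 (slack 11).
Slack constraints have shadow price 0 (complementary slackness).
The binding rows give the dual system: 1·y_malt + 4·y_fermentation = 43 and 4·y_malt + 2·y_fermentation = 46.
Solving: y_malt = 7, y_fermentation = 9.
Shadow price of hops = 0.

0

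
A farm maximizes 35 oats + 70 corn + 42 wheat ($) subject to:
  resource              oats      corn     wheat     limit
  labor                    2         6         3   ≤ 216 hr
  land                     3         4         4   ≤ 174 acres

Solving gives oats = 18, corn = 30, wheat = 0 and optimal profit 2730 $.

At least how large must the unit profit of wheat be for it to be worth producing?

Check each constraint at x*: labor 216/216 (tight); land 174/174 (tight).
From A_Bᵀ y = c: 2·y_labor + 3·y_land = 35; 6·y_labor + 4·y_land = 70.
→ y_labor = 7 and y_land = 7.
wheat enters the basis when its profit ≥ yᵀa₃ = 7·3 + 7·4 = 49.

49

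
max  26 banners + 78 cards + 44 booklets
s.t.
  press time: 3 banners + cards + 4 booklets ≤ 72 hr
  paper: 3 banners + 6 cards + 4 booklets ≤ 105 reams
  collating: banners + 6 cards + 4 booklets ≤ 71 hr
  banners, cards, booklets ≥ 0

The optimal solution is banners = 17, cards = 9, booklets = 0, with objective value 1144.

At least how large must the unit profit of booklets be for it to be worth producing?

52

Check each constraint at x*: press time 60/72 (slack 12); paper 105/105 (tight); collating 71/71 (tight).
By complementary slackness, y = 0 for the non-binding constraint.
From A_Bᵀ y = c: 3·y_paper + 1·y_collating = 26; 6·y_paper + 6·y_collating = 78.
→ y_paper = 6.5 and y_collating = 6.5.
booklets enters the basis when its profit ≥ yᵀa₃ = 6.5·4 + 6.5·4 = 52.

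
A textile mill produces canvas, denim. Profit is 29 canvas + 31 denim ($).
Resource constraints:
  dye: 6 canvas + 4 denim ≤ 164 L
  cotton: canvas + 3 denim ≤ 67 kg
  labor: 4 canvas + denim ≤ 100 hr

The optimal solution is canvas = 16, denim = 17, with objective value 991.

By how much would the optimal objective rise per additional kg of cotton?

Check each constraint at x*: dye 164/164 (tight); cotton 67/67 (tight); labor 81/100 (slack 19).
Since labor is not tight, its dual is 0.
The binding rows give the dual system: 6·y_dye + 1·y_cotton = 29 and 4·y_dye + 3·y_cotton = 31.
This yields shadow prices y_dye = 4, y_cotton = 5.
Shadow price of cotton = 5.

5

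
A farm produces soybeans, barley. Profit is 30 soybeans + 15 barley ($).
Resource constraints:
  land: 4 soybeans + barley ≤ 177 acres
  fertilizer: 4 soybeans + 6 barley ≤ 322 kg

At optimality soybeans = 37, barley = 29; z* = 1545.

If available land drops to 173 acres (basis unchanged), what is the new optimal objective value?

At the optimum: land uses 177 of 177 (binding); fertilizer uses 322 of 322 (binding).
From A_Bᵀ y = c: 4·y_land + 4·y_fertilizer = 30; 1·y_land + 6·y_fertilizer = 15.
This yields shadow prices y_land = 6, y_fertilizer = 1.5.
Δz = y_land·Δb = 6 × (-4) = -24, so new z* = 1545 − 24 = 1521.

1521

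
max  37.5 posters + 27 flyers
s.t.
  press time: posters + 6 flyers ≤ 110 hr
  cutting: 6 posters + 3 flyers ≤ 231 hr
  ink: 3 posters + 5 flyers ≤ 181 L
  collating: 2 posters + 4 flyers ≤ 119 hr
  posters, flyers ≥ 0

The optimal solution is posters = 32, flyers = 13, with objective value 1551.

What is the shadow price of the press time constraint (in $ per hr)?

1.5

Check each constraint at x*: press time 110/110 (tight); cutting 231/231 (tight); ink 161/181 (slack 20); collating 116/119 (slack 3).
By complementary slackness, y = 0 for the non-binding constraints.
Dual feasibility on the basic columns requires 1·y_press time + 6·y_cutting = 37.5, 6·y_press time + 3·y_cutting = 27.
→ y_press time = 1.5 and y_cutting = 6.
Shadow price of press time = 1.5.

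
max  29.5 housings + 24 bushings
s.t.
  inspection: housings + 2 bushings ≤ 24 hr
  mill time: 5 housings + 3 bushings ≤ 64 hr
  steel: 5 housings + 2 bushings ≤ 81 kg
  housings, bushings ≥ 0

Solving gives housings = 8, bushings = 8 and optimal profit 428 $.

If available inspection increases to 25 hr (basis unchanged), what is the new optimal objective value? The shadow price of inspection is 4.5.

432.5

Δb = 1, so new z* = 428 + (4.5)·(1) = 428 + 4.5 = 432.5.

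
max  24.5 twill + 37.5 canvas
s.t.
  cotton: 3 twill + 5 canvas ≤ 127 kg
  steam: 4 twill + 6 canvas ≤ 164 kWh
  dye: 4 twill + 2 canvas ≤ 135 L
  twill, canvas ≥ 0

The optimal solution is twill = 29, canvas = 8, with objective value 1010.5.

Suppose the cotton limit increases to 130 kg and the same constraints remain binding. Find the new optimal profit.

Check each constraint at x*: cotton 127/127 (tight); steam 164/164 (tight); dye 132/135 (slack 3).
By complementary slackness, y = 0 for the non-binding constraint.
From A_Bᵀ y = c: 3·y_cotton + 4·y_steam = 24.5; 5·y_cotton + 6·y_steam = 37.5.
This yields shadow prices y_cotton = 1.5, y_steam = 5.
Δz = y_cotton·Δb = 1.5 × (3) = 4.5, so new z* = 1010.5 + 4.5 = 1015.

1015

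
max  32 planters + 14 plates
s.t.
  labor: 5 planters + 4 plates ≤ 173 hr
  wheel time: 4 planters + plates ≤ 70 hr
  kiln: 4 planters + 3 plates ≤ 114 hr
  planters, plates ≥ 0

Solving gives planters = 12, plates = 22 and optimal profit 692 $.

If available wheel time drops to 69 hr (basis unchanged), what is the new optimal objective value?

687

Check each constraint at x*: labor 148/173 (slack 25); wheel time 70/70 (tight); kiln 114/114 (tight).
Since labor is not tight, its dual is 0.
The binding rows give the dual system: 4·y_wheel time + 4·y_kiln = 32 and 1·y_wheel time + 3·y_kiln = 14.
This yields shadow prices y_wheel time = 5, y_kiln = 3.
Δz = y_wheel time·Δb = 5 × (-1) = -5, so new z* = 692 − 5 = 687.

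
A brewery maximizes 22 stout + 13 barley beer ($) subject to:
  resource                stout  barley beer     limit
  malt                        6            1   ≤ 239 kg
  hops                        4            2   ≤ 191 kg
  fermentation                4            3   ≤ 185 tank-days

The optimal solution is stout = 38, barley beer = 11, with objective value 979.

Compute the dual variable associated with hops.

At the optimum: malt uses 239 of 239 (binding); hops uses 174 of 191 (slack = 17); fermentation uses 185 of 185 (binding).
Since hops is not tight, its dual is 0.
Dual feasibility on the basic columns requires 6·y_malt + 4·y_fermentation = 22, 1·y_malt + 3·y_fermentation = 13.
This yields shadow prices y_malt = 1, y_fermentation = 4.
Shadow price of hops = 0.

0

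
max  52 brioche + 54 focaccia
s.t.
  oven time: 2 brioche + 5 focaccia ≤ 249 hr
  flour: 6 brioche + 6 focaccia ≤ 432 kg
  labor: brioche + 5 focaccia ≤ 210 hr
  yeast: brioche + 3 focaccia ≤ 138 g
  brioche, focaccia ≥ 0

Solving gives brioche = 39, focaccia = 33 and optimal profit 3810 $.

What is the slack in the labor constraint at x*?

labor used = 1·39 + 5·33 = 204; slack = 210 − 204 = 6.

6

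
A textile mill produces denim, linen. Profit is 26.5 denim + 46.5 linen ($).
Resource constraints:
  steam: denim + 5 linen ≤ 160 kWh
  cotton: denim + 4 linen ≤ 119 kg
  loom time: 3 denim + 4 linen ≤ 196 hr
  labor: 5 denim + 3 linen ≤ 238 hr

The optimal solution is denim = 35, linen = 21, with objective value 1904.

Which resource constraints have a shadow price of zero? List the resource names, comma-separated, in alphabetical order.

loom time, steam

steam: 140/160 (slack 20)
cotton: 119/119 (binding)
loom time: 189/196 (slack 7)
labor: 238/238 (binding)
By complementary slackness, a constraint with positive slack has shadow price 0 → loom time, steam.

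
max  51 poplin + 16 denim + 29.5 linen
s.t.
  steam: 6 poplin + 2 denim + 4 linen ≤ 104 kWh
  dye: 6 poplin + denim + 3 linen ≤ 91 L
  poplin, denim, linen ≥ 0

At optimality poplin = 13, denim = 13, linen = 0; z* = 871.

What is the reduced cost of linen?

Check each constraint at x*: steam 104/104 (tight); dye 91/91 (tight).
The binding rows give the dual system: 6·y_steam + 6·y_dye = 51 and 2·y_steam + 1·y_dye = 16.
→ y_steam = 7.5 and y_dye = 1.
Reduced cost of linen: c₃ − yᵀa₃ = 29.5 − (7.5·4 + 1·3) = 29.5 − 33 = -3.5.

-3.5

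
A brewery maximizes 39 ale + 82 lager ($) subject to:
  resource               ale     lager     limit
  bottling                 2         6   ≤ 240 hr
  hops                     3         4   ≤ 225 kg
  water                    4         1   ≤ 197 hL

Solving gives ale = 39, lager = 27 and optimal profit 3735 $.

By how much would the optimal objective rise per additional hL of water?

0

At the optimum: bottling uses 240 of 240 (binding); hops uses 225 of 225 (binding); water uses 183 of 197 (slack = 14).
Slack constraints have shadow price 0 (complementary slackness).
The binding rows give the dual system: 2·y_bottling + 3·y_hops = 39 and 6·y_bottling + 4·y_hops = 82.
→ y_bottling = 9 and y_hops = 7.
Shadow price of water = 0.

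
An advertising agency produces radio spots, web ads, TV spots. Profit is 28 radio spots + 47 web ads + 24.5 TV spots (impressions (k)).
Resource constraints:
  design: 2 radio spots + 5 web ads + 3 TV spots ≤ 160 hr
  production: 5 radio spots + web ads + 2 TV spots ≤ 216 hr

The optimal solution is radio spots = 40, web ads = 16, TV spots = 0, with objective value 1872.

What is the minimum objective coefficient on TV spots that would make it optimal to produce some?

Check each constraint at x*: design 160/160 (tight); production 216/216 (tight).
Dual feasibility on the basic columns requires 2·y_design + 5·y_production = 28, 5·y_design + 1·y_production = 47.
Solving: y_design = 9, y_production = 2.
TV spots enters the basis when its profit ≥ yᵀa₃ = 9·3 + 2·2 = 31.

31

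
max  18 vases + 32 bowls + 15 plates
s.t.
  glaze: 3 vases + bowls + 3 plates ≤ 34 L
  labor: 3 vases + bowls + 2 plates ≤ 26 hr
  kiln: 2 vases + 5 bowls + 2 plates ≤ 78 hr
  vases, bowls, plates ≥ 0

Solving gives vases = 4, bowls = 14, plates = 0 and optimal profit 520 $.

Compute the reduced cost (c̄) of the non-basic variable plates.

At the optimum: glaze uses 26 of 34 (slack = 8); labor uses 26 of 26 (binding); kiln uses 78 of 78 (binding).
Slack constraints have shadow price 0 (complementary slackness).
Dual feasibility on the basic columns requires 3·y_labor + 2·y_kiln = 18, 1·y_labor + 5·y_kiln = 32.
Solving: y_labor = 2, y_kiln = 6.
Reduced cost of plates: c₃ − yᵀa₃ = 15 − (2·2 + 6·2) = 15 − 16 = -1.

-1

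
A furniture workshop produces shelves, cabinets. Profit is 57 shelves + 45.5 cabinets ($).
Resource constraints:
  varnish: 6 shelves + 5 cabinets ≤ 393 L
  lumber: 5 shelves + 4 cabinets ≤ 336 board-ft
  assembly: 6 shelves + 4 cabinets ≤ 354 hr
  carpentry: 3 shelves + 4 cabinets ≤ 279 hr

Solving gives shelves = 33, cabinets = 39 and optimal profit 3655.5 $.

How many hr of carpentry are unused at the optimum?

carpentry used = 3·33 + 4·39 = 255; slack = 279 − 255 = 24.

24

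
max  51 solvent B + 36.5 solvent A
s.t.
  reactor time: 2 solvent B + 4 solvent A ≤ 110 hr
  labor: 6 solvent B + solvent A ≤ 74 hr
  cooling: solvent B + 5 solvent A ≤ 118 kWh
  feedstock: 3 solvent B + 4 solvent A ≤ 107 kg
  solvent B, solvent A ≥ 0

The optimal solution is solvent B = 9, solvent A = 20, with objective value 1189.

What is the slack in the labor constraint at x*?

0

labor used = 6·9 + 1·20 = 74; slack = 74 − 74 = 0.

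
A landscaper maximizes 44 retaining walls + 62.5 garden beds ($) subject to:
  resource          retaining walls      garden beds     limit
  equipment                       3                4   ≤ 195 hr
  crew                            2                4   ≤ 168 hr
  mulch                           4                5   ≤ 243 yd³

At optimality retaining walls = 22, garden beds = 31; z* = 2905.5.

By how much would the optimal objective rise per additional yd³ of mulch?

8.5

Check each constraint at x*: equipment 190/195 (slack 5); crew 168/168 (tight); mulch 243/243 (tight).
Since equipment is not tight, its dual is 0.
Dual feasibility on the basic columns requires 2·y_crew + 4·y_mulch = 44, 4·y_crew + 5·y_mulch = 62.5.
This yields shadow prices y_crew = 5, y_mulch = 8.5.
Shadow price of mulch = 8.5.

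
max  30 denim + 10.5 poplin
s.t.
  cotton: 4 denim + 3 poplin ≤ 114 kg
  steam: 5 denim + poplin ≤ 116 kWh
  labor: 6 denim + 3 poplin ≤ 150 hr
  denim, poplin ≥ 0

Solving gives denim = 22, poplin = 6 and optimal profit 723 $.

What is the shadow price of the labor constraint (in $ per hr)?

At the optimum: cotton uses 106 of 114 (slack = 8); steam uses 116 of 116 (binding); labor uses 150 of 150 (binding).
By complementary slackness, y = 0 for the non-binding constraint.
Dual feasibility on the basic columns requires 5·y_steam + 6·y_labor = 30, 1·y_steam + 3·y_labor = 10.5.
→ y_steam = 3 and y_labor = 2.5.
Shadow price of labor = 2.5.

2.5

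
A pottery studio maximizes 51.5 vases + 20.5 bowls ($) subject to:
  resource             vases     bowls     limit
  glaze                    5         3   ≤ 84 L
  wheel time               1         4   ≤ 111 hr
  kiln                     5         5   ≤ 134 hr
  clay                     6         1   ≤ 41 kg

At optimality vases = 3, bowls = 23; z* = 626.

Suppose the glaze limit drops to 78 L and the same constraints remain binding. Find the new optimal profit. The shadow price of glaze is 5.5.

593

Δb = -6, so new z* = 626 + (5.5)·(-6) = 626 − 33 = 593.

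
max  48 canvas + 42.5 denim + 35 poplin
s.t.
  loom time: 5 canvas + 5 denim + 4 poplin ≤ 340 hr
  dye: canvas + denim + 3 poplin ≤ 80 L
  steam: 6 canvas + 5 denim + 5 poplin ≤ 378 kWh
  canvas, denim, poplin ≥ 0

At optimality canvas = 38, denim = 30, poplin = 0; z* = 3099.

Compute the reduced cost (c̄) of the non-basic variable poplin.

Binding: loom time and steam. Non-binding: dye (12 unused).
Slack constraints have shadow price 0 (complementary slackness).
The binding rows give the dual system: 5·y_loom time + 6·y_steam = 48 and 5·y_loom time + 5·y_steam = 42.5.
→ y_loom time = 3 and y_steam = 5.5.
Reduced cost of poplin: c₃ − yᵀa₃ = 35 − (3·4 + 5.5·5) = 35 − 39.5 = -4.5.

-4.5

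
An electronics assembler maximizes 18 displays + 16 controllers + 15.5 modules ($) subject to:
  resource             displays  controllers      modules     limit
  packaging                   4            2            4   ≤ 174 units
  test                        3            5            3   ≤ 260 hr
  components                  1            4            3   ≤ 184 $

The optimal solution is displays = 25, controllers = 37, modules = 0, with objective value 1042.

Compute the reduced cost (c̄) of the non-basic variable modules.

At the optimum: packaging uses 174 of 174 (binding); test uses 260 of 260 (binding); components uses 173 of 184 (slack = 11).
By complementary slackness, y = 0 for the non-binding constraint.
The binding rows give the dual system: 4·y_packaging + 3·y_test = 18 and 2·y_packaging + 5·y_test = 16.
→ y_packaging = 3 and y_test = 2.
Reduced cost of modules: c₃ − yᵀa₃ = 15.5 − (3·4 + 2·3) = 15.5 − 18 = -2.5.

-2.5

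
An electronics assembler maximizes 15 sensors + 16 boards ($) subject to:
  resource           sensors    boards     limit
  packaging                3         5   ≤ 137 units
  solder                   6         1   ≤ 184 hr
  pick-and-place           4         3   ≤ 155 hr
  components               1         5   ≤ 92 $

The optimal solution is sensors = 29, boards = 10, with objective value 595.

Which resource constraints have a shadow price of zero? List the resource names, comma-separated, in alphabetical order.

components, pick-and-place

packaging: 137/137 (binding)
solder: 184/184 (binding)
pick-and-place: 146/155 (slack 9)
components: 79/92 (slack 13)
By complementary slackness, a constraint with positive slack has shadow price 0 → components, pick-and-place.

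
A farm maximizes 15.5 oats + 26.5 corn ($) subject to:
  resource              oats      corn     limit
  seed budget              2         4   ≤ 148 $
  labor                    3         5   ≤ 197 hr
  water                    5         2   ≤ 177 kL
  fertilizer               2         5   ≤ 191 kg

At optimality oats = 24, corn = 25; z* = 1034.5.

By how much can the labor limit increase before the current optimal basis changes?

Binding constraints: seed budget, labor. The basis is B = [[2,4],[3,5]] with det -2.
Per unit increase in labor, x* moves by d = (2, -1).
The basis stays optimal until water becomes binding; allowable increase = 0.875 hr.

0.875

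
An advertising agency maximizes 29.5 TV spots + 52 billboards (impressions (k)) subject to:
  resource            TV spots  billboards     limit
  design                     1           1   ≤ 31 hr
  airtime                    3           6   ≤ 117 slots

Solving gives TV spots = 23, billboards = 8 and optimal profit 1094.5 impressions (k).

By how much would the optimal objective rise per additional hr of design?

Both design and airtime are binding at x*.
The binding rows give the dual system: 1·y_design + 3·y_airtime = 29.5 and 1·y_design + 6·y_airtime = 52.
Solving: y_design = 7, y_airtime = 7.5.
Shadow price of design = 7.

7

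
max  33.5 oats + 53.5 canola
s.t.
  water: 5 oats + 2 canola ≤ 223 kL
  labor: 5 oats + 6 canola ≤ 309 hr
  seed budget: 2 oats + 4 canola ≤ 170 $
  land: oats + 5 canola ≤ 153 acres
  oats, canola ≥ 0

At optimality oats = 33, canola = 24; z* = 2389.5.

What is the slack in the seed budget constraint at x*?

8

seed budget used = 2·33 + 4·24 = 162; slack = 170 − 162 = 8.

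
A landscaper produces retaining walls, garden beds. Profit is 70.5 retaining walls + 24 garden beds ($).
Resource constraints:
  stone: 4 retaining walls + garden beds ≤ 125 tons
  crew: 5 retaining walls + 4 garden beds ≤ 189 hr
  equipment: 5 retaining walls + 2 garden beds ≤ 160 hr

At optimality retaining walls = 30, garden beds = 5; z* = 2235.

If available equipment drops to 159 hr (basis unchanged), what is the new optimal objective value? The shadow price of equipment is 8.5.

Δb = -1, so new z* = 2235 + (8.5)·(-1) = 2235 − 8.5 = 2226.5.

2226.5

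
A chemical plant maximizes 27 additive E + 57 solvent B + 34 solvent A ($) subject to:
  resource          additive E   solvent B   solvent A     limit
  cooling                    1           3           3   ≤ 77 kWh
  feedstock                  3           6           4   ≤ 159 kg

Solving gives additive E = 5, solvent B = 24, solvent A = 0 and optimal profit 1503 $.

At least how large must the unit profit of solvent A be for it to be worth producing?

41

At the optimum: cooling uses 77 of 77 (binding); feedstock uses 159 of 159 (binding).
The binding rows give the dual system: 1·y_cooling + 3·y_feedstock = 27 and 3·y_cooling + 6·y_feedstock = 57.
→ y_cooling = 3 and y_feedstock = 8.
solvent A enters the basis when its profit ≥ yᵀa₃ = 3·3 + 8·4 = 41.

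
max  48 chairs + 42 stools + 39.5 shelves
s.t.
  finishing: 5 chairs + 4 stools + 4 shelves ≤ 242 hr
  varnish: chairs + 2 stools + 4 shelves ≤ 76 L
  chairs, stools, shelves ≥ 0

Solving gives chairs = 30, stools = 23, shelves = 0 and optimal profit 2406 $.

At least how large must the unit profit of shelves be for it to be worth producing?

48

Check each constraint at x*: finishing 242/242 (tight); varnish 76/76 (tight).
Dual feasibility on the basic columns requires 5·y_finishing + 1·y_varnish = 48, 4·y_finishing + 2·y_varnish = 42.
Solving: y_finishing = 9, y_varnish = 3.
shelves enters the basis when its profit ≥ yᵀa₃ = 9·4 + 3·4 = 48.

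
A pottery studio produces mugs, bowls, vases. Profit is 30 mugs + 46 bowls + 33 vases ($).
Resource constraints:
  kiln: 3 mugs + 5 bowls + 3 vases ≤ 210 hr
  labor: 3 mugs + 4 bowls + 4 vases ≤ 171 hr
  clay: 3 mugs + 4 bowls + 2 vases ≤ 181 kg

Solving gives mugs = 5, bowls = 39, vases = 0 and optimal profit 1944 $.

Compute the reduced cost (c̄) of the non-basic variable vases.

At the optimum: kiln uses 210 of 210 (binding); labor uses 171 of 171 (binding); clay uses 171 of 181 (slack = 10).
Since clay is not tight, its dual is 0.
From A_Bᵀ y = c: 3·y_kiln + 3·y_labor = 30; 5·y_kiln + 4·y_labor = 46.
This yields shadow prices y_kiln = 6, y_labor = 4.
Reduced cost of vases: c₃ − yᵀa₃ = 33 − (6·3 + 4·4) = 33 − 34 = -1.

-1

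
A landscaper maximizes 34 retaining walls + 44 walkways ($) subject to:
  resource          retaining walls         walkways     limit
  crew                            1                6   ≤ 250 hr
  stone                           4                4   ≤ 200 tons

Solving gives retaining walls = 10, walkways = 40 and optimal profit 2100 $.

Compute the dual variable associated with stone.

Check each constraint at x*: crew 250/250 (tight); stone 200/200 (tight).
From A_Bᵀ y = c: 1·y_crew + 4·y_stone = 34; 6·y_crew + 4·y_stone = 44.
→ y_crew = 2 and y_stone = 8.
Shadow price of stone = 8.

8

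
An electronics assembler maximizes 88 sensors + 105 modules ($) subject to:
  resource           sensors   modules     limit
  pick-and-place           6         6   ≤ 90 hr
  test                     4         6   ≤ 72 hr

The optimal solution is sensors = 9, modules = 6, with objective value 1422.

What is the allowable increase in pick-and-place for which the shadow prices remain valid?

18

Binding constraints: pick-and-place, test. The basis is B = [[6,6],[4,6]] with det 12.
Per unit increase in pick-and-place, x* moves by d = (0.5, -0.3333).
The basis stays optimal until modules reaches 0; allowable increase = 18 hr.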